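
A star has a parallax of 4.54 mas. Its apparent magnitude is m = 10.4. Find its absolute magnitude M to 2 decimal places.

M ≈ 3.69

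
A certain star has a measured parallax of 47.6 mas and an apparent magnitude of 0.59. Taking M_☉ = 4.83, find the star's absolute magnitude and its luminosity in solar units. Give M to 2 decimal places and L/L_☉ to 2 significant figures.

M ≈ -1.02; L/L_☉ ≈ 220

d = 1/p = 1000/47.6 mas = 21.01 pc
M = m − 5 log₁₀ d + 5 = 0.59 − 5·1.3224 + 5 = -1.022
M − M_☉ = -1.022 − 4.83 = -5.852
L/L_☉ = 10^(−0.4 × -5.852) = 219.2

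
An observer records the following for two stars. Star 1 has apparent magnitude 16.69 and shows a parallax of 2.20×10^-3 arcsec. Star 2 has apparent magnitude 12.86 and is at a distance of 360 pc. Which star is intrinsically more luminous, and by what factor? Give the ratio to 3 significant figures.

Star 2 is more luminous, by a factor of 21.4.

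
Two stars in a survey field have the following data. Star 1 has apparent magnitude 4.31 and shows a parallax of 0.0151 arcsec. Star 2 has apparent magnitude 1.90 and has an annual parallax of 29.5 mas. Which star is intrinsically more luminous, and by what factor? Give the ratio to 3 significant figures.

Star 2 is more luminous, by a factor of 2.41.

Star 1: d = 1/p = 1/0.0151″ = 66.23 pc
Star 1: M = m − 5 log₁₀ d + 5 = 4.31 − 5·1.8210 + 5 = 0.205
Star 2: p = 29.5 mas = 0.0295″ → d = 1/p = 33.90 pc
Star 2: M = m − 5 log₁₀ d + 5 = 1.90 − 5·1.5302 + 5 = -0.751
ΔM = M_1 − M_2 = 0.205 − (-0.751) = 0.956; smaller M is more luminous → Star 2.
L ratio = 10^(0.4 |ΔM|) = 10^0.382 = 2.412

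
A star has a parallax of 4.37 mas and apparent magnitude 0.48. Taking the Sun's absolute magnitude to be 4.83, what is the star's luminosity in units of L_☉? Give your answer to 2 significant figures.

L/L_☉ ≈ 29000

d = 1/p = 1000/4.37 mas = 228.8 pc
M = m − 5 log₁₀ d + 5 = 0.48 − 5·2.3595 + 5 = -6.318
M − M_☉ = -6.318 − 4.83 = -11.148
L/L_☉ = 10^(−0.4 × -11.148) = 28780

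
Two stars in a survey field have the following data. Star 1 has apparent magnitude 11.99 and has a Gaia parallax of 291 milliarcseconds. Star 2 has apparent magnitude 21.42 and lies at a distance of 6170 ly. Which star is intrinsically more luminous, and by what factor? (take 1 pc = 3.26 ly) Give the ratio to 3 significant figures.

Star 2 is more luminous, by a factor of 51.3.

Star 1: p = 291 mas = 0.291″ → d = 1/p = 3.436 pc
Star 1: M = m − 5 log₁₀ d + 5 = 11.99 − 5·0.5361 + 5 = 14.309
Star 2: d = 6170 ly / 3.26 = 1893 pc
Star 2: M = m − 5 log₁₀ d + 5 = 21.42 − 5·3.2771 + 5 = 10.035
ΔM = M_1 − M_2 = 14.309 − (10.035) = 4.275; smaller M is more luminous → Star 2.
L ratio = 10^(0.4 |ΔM|) = 10^1.710 = 51.28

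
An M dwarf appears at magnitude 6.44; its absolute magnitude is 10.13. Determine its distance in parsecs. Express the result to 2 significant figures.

d ≈ 1.8 pc

Distance modulus: m − M = 6.44 − (10.13) = -3.690
m − M = 5 log₁₀ d − 5
log₁₀ d = (m − M)/5 + 1 = 0.2620
d = 10^0.2620 = 1.828 pc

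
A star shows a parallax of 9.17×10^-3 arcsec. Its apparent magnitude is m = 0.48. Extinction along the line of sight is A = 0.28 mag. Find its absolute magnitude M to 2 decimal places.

M ≈ -4.99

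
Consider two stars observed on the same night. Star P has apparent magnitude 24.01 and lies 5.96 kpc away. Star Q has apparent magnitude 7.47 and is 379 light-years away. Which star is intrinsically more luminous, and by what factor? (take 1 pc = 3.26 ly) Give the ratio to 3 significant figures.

Star Q is more luminous, by a factor of 1570.

Star P: d = 5.96 kpc = 5960 pc
Star P: M = m − 5 log₁₀ d + 5 = 24.01 − 5·3.7752 + 5 = 10.134
Star Q: d = 379 ly / 3.26 = 116.3 pc
Star Q: M = m − 5 log₁₀ d + 5 = 7.47 − 5·2.0654 + 5 = 2.143
ΔM = M_P − M_Q = 10.134 − (2.143) = 7.991; smaller M is more luminous → Star Q.
L ratio = 10^(0.4 |ΔM|) = 10^3.196 = 1572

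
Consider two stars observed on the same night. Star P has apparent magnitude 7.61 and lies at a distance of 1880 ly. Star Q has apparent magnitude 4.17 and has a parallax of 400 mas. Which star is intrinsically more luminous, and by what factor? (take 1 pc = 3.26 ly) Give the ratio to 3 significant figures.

Star P: d = 1880 ly / 3.26 = 576.7 pc
Star P: M = m − 5 log₁₀ d + 5 = 7.61 − 5·2.7609 + 5 = -1.195
Star Q: p = 400 mas = 0.400″ → d = 1/p = 2.500 pc
Star Q: M = m − 5 log₁₀ d + 5 = 4.17 − 5·0.3979 + 5 = 7.180
ΔM = M_P − M_Q = -1.195 − (7.180) = -8.375; smaller M is more luminous → Star P.
L ratio = 10^(0.4 |ΔM|) = 10^3.350 = 2239

Star P is more luminous, by a factor of 2240.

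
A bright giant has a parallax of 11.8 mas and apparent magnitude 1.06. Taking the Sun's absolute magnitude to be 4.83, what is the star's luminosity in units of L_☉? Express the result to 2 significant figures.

L/L_☉ ≈ 2300

d = 1/p = 1000/11.8 mas = 84.75 pc
M = m − 5 log₁₀ d + 5 = 1.06 − 5·1.9281 + 5 = -3.581
M − M_☉ = -3.581 − 4.83 = -8.411
L/L_☉ = 10^(−0.4 × -8.411) = 2313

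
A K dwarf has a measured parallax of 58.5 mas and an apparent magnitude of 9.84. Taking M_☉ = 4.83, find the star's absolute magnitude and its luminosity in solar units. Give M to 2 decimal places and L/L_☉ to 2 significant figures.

M ≈ 8.68; L/L_☉ ≈ 0.029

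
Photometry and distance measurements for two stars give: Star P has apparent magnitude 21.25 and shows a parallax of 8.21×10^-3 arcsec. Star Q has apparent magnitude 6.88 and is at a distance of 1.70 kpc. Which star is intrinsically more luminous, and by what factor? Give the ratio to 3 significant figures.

Star Q is more luminous, by a factor of 1.09×10^8.

Star P: d = 1/p = 1/8.21×10^-3″ = 121.8 pc
Star P: M = m − 5 log₁₀ d + 5 = 21.25 − 5·2.0857 + 5 = 15.822
Star Q: d = 1.70 kpc = 1700 pc
Star Q: M = m − 5 log₁₀ d + 5 = 6.88 − 5·3.2304 + 5 = -4.272
ΔM = M_P − M_Q = 15.822 − (-4.272) = 20.094; smaller M is more luminous → Star Q.
L ratio = 10^(0.4 |ΔM|) = 10^8.038 = 1.090×10^8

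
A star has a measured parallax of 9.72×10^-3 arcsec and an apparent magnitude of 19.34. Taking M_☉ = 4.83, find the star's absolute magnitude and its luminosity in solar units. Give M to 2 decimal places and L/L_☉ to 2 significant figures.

d = 1/p = 1/9.72×10^-3″ = 102.9 pc
M = m − 5 log₁₀ d + 5 = 19.34 − 5·2.0123 + 5 = 14.278
M − M_☉ = 14.278 − 4.83 = 9.448
L/L_☉ = 10^(−0.4 × 9.448) = 1.662×10^-4

M ≈ 14.28; L/L_☉ ≈ 1.7×10^-4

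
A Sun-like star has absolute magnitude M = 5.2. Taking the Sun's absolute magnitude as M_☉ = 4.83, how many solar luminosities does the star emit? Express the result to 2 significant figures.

M − M_☉ = 5.2 − 4.83 = 0.370
L/L_☉ = 10^(−0.4 (M − M_☉)) = 10^-0.148 = 0.7112

L/L_☉ ≈ 0.71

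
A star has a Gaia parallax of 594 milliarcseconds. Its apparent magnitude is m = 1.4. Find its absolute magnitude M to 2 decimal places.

M ≈ 5.27

p = 594 mas = 0.594″ → d = 1/p = 1.684 pc
5 log₁₀(d/10 pc) = 5 log₁₀(1.684) − 5 = -3.869
M = m − 5 log₁₀(d/10) = 1.4 + 3.869 = 5.269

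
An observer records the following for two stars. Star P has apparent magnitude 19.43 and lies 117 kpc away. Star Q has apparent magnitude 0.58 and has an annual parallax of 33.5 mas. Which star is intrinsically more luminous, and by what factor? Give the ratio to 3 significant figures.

Star Q is more luminous, by a factor of 2.26.

Star P: d = 117 kpc = 117000 pc
Star P: M = m − 5 log₁₀ d + 5 = 19.43 − 5·5.0682 + 5 = -0.911
Star Q: p = 33.5 mas = 0.0335″ → d = 1/p = 29.85 pc
Star Q: M = m − 5 log₁₀ d + 5 = 0.58 − 5·1.4750 + 5 = -1.795
ΔM = M_P − M_Q = -0.911 − (-1.795) = 0.884; smaller M is more luminous → Star Q.
L ratio = 10^(0.4 |ΔM|) = 10^0.354 = 2.257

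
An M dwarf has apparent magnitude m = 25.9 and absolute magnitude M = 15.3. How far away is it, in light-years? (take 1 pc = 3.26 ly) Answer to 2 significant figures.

d ≈ 4300 ly

Distance modulus: m − M = 25.9 − (15.3) = 10.600
m − M = 5 log₁₀ d − 5
log₁₀ d = (m − M)/5 + 1 = 3.1200
d = 10^3.1200 = 1318 pc
= 4298 ly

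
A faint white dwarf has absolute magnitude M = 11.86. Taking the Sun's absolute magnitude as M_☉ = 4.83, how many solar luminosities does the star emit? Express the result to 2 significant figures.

L/L_☉ ≈ 1.5×10^-3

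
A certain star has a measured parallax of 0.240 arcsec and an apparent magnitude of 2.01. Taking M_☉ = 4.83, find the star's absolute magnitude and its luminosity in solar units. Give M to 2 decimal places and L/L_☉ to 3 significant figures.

d = 1/p = 1/0.240″ = 4.167 pc
M = m − 5 log₁₀ d + 5 = 2.01 − 5·0.6198 + 5 = 3.911
M − M_☉ = 3.911 − 4.83 = -0.919
L/L_☉ = 10^(−0.4 × -0.919) = 2.331

M ≈ 3.91; L/L_☉ ≈ 2.33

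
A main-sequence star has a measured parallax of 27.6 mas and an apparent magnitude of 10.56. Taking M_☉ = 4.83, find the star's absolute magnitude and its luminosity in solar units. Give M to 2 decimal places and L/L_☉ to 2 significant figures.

d = 1/p = 1000/27.6 mas = 36.23 pc
M = m − 5 log₁₀ d + 5 = 10.56 − 5·1.5591 + 5 = 7.765
M − M_☉ = 7.765 − 4.83 = 2.935
L/L_☉ = 10^(−0.4 × 2.935) = 0.06702

M ≈ 7.76; L/L_☉ ≈ 0.067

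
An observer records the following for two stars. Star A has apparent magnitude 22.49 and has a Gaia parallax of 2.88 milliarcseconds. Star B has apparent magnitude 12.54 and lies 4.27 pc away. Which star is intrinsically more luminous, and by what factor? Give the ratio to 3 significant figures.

Star A: p = 2.88 mas = 2.88×10^-3″ → d = 1/p = 347.2 pc
Star A: M = m − 5 log₁₀ d + 5 = 22.49 − 5·2.5406 + 5 = 14.787
Star B: M = m − 5 log₁₀ d + 5 = 12.54 − 5·0.6304 + 5 = 14.388
ΔM = M_A − M_B = 14.787 − (14.388) = 0.399; smaller M is more luminous → Star B.
L ratio = 10^(0.4 |ΔM|) = 10^0.160 = 1.444

Star B is more luminous, by a factor of 1.44.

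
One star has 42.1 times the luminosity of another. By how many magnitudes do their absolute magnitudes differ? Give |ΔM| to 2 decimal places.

|ΔM| ≈ 4.06

Pogson: ΔM = −2.5 log₁₀(ratio) = −2.5 log₁₀(42.1) = −2.5 × 1.6243 = -4.061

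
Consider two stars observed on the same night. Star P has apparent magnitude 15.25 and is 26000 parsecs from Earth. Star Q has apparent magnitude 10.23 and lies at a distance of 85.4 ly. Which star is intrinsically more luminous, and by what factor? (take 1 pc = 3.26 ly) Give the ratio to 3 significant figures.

Star P: M = m − 5 log₁₀ d + 5 = 15.25 − 5·4.4150 + 5 = -1.825
Star Q: d = 85.4 ly / 3.26 = 26.20 pc
Star Q: M = m − 5 log₁₀ d + 5 = 10.23 − 5·1.4182 + 5 = 8.139
ΔM = M_P − M_Q = -1.825 − (8.139) = -9.964; smaller M is more luminous → Star P.
L ratio = 10^(0.4 |ΔM|) = 10^3.985 = 9671

Star P is more luminous, by a factor of 9670.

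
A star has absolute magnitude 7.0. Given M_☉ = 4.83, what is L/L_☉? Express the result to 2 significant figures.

L/L_☉ ≈ 0.14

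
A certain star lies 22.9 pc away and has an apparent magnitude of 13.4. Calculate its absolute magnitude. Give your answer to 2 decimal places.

M ≈ 11.60

5 log₁₀(d/10 pc) = 5 log₁₀(22.90) − 5 = 1.799
M = m − 5 log₁₀(d/10) = 13.4 − 1.799 = 11.601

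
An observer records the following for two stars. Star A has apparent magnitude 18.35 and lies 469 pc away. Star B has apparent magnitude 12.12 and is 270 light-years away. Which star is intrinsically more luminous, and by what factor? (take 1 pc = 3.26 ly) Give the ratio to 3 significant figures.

Star A: M = m − 5 log₁₀ d + 5 = 18.35 − 5·2.6712 + 5 = 9.994
Star B: d = 270 ly / 3.26 = 82.82 pc
Star B: M = m − 5 log₁₀ d + 5 = 12.12 − 5·1.9181 + 5 = 7.529
ΔM = M_A − M_B = 9.994 − (7.529) = 2.465; smaller M is more luminous → Star B.
L ratio = 10^(0.4 |ΔM|) = 10^0.986 = 9.682

Star B is more luminous, by a factor of 9.68.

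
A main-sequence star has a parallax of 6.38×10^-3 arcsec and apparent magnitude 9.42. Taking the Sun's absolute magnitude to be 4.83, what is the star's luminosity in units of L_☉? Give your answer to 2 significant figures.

L/L_☉ ≈ 3.6

d = 1/p = 1/6.38×10^-3″ = 156.7 pc
M = m − 5 log₁₀ d + 5 = 9.42 − 5·2.1952 + 5 = 3.444
M − M_☉ = 3.444 − 4.83 = -1.386
L/L_☉ = 10^(−0.4 × -1.386) = 3.584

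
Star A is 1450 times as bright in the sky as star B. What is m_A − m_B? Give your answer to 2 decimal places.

Pogson: Δm = −2.5 log₁₀(ratio) = −2.5 log₁₀(1450) = −2.5 × 3.1614 = -7.903
Star A is brighter, so it has the smaller magnitude: the difference is negative.

m_A − m_B ≈ -7.90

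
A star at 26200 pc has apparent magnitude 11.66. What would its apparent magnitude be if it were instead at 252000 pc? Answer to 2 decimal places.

m ≈ 16.58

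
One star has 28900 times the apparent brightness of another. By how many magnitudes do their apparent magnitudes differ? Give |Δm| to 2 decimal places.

Pogson: Δm = −2.5 log₁₀(ratio) = −2.5 log₁₀(28900) = −2.5 × 4.4609 = -11.152

|Δm| ≈ 11.15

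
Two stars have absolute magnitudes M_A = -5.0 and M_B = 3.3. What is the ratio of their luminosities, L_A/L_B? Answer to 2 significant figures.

L_A/L_B ≈ 2100

ΔM = M_A − M_B = -8.3
L_A/L_B = 10^(−0.4 ΔM) = 10^3.320 = 2089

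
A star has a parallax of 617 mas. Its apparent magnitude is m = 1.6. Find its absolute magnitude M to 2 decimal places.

p = 617 mas = 0.617″ → d = 1/p = 1.621 pc
5 log₁₀(d/10 pc) = 5 log₁₀(1.621) − 5 = -3.951
M = m − 5 log₁₀(d/10) = 1.6 + 3.951 = 5.551

M ≈ 5.55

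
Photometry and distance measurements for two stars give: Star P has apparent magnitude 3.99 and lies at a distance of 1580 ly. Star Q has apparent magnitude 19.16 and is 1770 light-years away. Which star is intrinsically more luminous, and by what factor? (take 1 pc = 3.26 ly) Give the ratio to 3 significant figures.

Star P is more luminous, by a factor of 932000.

Star P: d = 1580 ly / 3.26 = 484.7 pc
Star P: M = m − 5 log₁₀ d + 5 = 3.99 − 5·2.6854 + 5 = -4.437
Star Q: d = 1770 ly / 3.26 = 542.9 pc
Star Q: M = m − 5 log₁₀ d + 5 = 19.16 − 5·2.7348 + 5 = 10.486
ΔM = M_P − M_Q = -4.437 − (10.486) = -14.923; smaller M is more luminous → Star P.
L ratio = 10^(0.4 |ΔM|) = 10^5.969 = 931900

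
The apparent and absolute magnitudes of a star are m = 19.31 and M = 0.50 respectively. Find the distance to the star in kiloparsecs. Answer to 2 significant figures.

d ≈ 58 kpc

Distance modulus: m − M = 19.31 − (0.50) = 18.810
m − M = 5 log₁₀ d − 5
log₁₀ d = (m − M)/5 + 1 = 4.7620
d = 10^4.7620 = 57810 pc
= 57.81 kpc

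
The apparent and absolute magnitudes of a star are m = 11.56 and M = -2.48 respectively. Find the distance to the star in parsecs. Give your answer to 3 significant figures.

μ = m − M = 14.040
m − M = 5 log₁₀ d − 5
log₁₀ d = (m − M)/5 + 1 = 3.8080
d = 10^3.8080 = 6427 pc

d ≈ 6430 pc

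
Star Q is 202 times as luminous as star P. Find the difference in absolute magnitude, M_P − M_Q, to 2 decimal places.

Pogson: ΔM = −2.5 log₁₀(ratio) = −2.5 log₁₀(202) = −2.5 × 2.3054 = -5.763
Star Q is brighter so has the smaller magnitude: M_P − M_Q is positive.

M_P − M_Q ≈ 5.76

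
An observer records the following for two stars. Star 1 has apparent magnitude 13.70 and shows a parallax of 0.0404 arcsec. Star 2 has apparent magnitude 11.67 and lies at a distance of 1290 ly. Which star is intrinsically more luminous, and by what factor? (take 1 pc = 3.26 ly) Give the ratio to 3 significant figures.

Star 2 is more luminous, by a factor of 1660.

Star 1: d = 1/p = 1/0.0404″ = 24.75 pc
Star 1: M = m − 5 log₁₀ d + 5 = 13.70 − 5·1.3936 + 5 = 11.732
Star 2: d = 1290 ly / 3.26 = 395.7 pc
Star 2: M = m − 5 log₁₀ d + 5 = 11.67 − 5·2.5974 + 5 = 3.683
ΔM = M_1 − M_2 = 11.732 − (3.683) = 8.049; smaller M is more luminous → Star 2.
L ratio = 10^(0.4 |ΔM|) = 10^3.220 = 1658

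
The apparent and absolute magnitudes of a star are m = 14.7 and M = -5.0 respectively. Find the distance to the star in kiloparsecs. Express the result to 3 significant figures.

d ≈ 87.1 kpc

Distance modulus: m − M = 14.7 − (-5.0) = 19.700
m − M = 5 log₁₀ d − 5
log₁₀ d = (m − M)/5 + 1 = 4.9400
d = 10^4.9400 = 87100 pc
= 87.10 kpc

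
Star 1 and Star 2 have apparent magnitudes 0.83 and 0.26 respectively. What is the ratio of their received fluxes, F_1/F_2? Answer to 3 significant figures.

F_1/F_2 ≈ 0.592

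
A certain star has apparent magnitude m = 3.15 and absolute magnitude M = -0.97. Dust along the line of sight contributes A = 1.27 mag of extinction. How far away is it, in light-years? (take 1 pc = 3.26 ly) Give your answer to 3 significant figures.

m − M = 5 log₁₀(d/10 pc) + A  ⇒  3.15 − (-0.97) − 1.27 = 5 log₁₀(d/10)
2.850 = 5 log₁₀(d/10)
log₁₀ d = (m − M − A)/5 + 1 = 1.5700
d = 10^1.5700 = 37.15 pc
= 121.1 ly

d ≈ 121 ly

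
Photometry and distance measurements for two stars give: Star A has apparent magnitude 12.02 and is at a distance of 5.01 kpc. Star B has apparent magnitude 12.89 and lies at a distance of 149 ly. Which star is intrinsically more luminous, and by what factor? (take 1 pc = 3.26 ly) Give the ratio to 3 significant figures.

Star A: d = 5.01 kpc = 5010 pc
Star A: M = m − 5 log₁₀ d + 5 = 12.02 − 5·3.6998 + 5 = -1.479
Star B: d = 149 ly / 3.26 = 45.71 pc
Star B: M = m − 5 log₁₀ d + 5 = 12.89 − 5·1.6600 + 5 = 9.590
ΔM = M_A − M_B = -1.479 − (9.590) = -11.069; smaller M is more luminous → Star A.
L ratio = 10^(0.4 |ΔM|) = 10^4.428 = 26780

Star A is more luminous, by a factor of 26800.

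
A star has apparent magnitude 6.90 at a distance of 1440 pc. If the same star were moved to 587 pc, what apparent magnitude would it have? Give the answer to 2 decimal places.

m ≈ 4.95

Flux ∝ 1/d², so Δm = 5 log₁₀(d₂/d₁) = 5 log₁₀(587/1440) = -1.949
m₂ = m₁ + Δm = 6.90 + (-1.949) = 4.951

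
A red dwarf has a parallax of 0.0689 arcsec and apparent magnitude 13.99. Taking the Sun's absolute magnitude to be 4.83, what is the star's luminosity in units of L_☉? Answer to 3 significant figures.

L/L_☉ ≈ 4.57×10^-4

d = 1/p = 1/0.0689″ = 14.51 pc
M = m − 5 log₁₀ d + 5 = 13.99 − 5·1.1618 + 5 = 13.181
M − M_☉ = 13.181 − 4.83 = 8.351
L/L_☉ = 10^(−0.4 × 8.351) = 4.566×10^-4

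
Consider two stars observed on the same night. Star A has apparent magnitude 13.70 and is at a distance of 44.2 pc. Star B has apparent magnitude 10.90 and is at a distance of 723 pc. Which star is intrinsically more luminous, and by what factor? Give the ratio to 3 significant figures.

Star A: M = m − 5 log₁₀ d + 5 = 13.70 − 5·1.6454 + 5 = 10.473
Star B: M = m − 5 log₁₀ d + 5 = 10.90 − 5·2.8591 + 5 = 1.604
ΔM = M_A − M_B = 10.473 − (1.604) = 8.869; smaller M is more luminous → Star B.
L ratio = 10^(0.4 |ΔM|) = 10^3.547 = 3527

Star B is more luminous, by a factor of 3530.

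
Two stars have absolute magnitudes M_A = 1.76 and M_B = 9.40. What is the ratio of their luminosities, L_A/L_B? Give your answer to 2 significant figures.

L_A/L_B ≈ 1100

ΔM = M_A − M_B = -7.64
L_A/L_B = 10^(−0.4 ΔM) = 10^3.056 = 1138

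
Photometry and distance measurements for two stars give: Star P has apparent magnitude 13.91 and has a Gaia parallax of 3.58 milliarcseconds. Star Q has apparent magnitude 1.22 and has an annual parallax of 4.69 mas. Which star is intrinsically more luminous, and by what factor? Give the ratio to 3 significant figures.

Star Q is more luminous, by a factor of 69400.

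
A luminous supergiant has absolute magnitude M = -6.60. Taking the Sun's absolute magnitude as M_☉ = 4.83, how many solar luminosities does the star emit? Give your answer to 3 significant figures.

M − M_☉ = -6.60 − 4.83 = -11.430
L/L_☉ = 10^(−0.4 (M − M_☉)) = 10^4.572 = 37330

L/L_☉ ≈ 37300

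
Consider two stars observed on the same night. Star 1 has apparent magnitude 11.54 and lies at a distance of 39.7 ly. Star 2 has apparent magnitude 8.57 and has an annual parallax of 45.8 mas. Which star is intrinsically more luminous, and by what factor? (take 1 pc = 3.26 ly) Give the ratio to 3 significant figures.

Star 2 is more luminous, by a factor of 49.6.

Star 1: d = 39.7 ly / 3.26 = 12.18 pc
Star 1: M = m − 5 log₁₀ d + 5 = 11.54 − 5·1.0856 + 5 = 11.112
Star 2: p = 45.8 mas = 0.0458″ → d = 1/p = 21.83 pc
Star 2: M = m − 5 log₁₀ d + 5 = 8.57 − 5·1.3391 + 5 = 6.874
ΔM = M_1 − M_2 = 11.112 − (6.874) = 4.238; smaller M is more luminous → Star 2.
L ratio = 10^(0.4 |ΔM|) = 10^1.695 = 49.56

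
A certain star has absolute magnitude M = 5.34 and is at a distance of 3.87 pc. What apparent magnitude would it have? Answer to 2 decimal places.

m ≈ 3.28

m = M + 5 log₁₀ d − 5 = 5.34 + 5·0.5877 − 5 = 3.279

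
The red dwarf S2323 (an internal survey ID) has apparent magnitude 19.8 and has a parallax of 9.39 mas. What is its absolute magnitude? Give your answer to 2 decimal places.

p = 9.39 mas = 9.39×10^-3″ → d = 1/p = 106.5 pc
5 log₁₀(d/10 pc) = 5 log₁₀(106.5) − 5 = 5.137
M = m − 5 log₁₀(d/10) = 19.8 − 5.137 = 14.663

M ≈ 14.66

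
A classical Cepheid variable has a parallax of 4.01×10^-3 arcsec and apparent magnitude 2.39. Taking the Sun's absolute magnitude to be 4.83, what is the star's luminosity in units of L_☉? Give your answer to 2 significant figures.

L/L_☉ ≈ 5900

d = 1/p = 1/4.01×10^-3″ = 249.4 pc
M = m − 5 log₁₀ d + 5 = 2.39 − 5·2.3969 + 5 = -4.594
M − M_☉ = -4.594 − 4.83 = -9.424
L/L_☉ = 10^(−0.4 × -9.424) = 5885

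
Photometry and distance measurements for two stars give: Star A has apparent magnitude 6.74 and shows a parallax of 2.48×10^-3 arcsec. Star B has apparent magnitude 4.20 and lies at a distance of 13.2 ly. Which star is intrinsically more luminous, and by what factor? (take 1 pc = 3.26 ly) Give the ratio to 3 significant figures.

Star A is more luminous, by a factor of 956.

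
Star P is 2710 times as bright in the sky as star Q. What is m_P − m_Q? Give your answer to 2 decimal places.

m_P − m_Q ≈ -8.58

Pogson: Δm = −2.5 log₁₀(ratio) = −2.5 log₁₀(2710) = −2.5 × 3.4330 = -8.582
Star P is brighter, so it has the smaller magnitude: the difference is negative.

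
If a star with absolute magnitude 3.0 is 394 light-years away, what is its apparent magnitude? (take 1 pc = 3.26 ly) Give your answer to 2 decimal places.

m ≈ 8.41

d = 394 ly / 3.26 = 120.9 pc
m = M + 5 log₁₀ d − 5 = 3.0 + 5·2.0823 − 5 = 8.411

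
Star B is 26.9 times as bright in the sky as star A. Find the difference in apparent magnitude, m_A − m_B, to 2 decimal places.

m_A − m_B ≈ 3.57

Pogson: Δm = −2.5 log₁₀(ratio) = −2.5 log₁₀(26.9) = −2.5 × 1.4298 = -3.574
Star B is brighter so has the smaller magnitude: m_A − m_B is positive.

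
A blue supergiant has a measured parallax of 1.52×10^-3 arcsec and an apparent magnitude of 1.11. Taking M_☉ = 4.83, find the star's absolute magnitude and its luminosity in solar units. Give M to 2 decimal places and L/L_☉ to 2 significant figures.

d = 1/p = 1/1.52×10^-3″ = 657.9 pc
M = m − 5 log₁₀ d + 5 = 1.11 − 5·2.8182 + 5 = -7.981
M − M_☉ = -7.981 − 4.83 = -12.811
L/L_☉ = 10^(−0.4 × -12.811) = 133100

M ≈ -7.98; L/L_☉ ≈ 130000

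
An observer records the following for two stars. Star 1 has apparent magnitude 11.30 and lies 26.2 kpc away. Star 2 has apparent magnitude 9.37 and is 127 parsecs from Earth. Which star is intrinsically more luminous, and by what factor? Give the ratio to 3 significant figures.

Star 1 is more luminous, by a factor of 7190.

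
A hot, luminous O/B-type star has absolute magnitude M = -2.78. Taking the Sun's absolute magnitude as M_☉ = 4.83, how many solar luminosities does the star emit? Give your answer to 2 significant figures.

L/L_☉ ≈ 1100

M − M_☉ = -2.78 − 4.83 = -7.610
L/L_☉ = 10^(−0.4 (M − M_☉)) = 10^3.044 = 1107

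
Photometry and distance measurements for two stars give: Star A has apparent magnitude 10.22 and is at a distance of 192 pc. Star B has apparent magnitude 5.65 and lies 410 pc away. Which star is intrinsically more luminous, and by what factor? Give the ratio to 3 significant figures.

Star A: M = m − 5 log₁₀ d + 5 = 10.22 − 5·2.2833 + 5 = 3.803
Star B: M = m − 5 log₁₀ d + 5 = 5.65 − 5·2.6128 + 5 = -2.414
ΔM = M_A − M_B = 3.803 − (-2.414) = 6.217; smaller M is more luminous → Star B.
L ratio = 10^(0.4 |ΔM|) = 10^2.487 = 306.9

Star B is more luminous, by a factor of 307.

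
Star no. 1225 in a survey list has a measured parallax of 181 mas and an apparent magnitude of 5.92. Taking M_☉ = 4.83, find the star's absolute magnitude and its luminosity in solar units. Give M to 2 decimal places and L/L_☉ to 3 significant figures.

d = 1/p = 1000/181 mas = 5.525 pc
M = m − 5 log₁₀ d + 5 = 5.92 − 5·0.7423 + 5 = 7.208
M − M_☉ = 7.208 − 4.83 = 2.378
L/L_☉ = 10^(−0.4 × 2.378) = 0.1119

M ≈ 7.21; L/L_☉ ≈ 0.112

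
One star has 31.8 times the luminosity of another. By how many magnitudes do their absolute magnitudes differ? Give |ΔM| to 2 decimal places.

Pogson: ΔM = −2.5 log₁₀(ratio) = −2.5 log₁₀(31.8) = −2.5 × 1.5024 = -3.756

|ΔM| ≈ 3.76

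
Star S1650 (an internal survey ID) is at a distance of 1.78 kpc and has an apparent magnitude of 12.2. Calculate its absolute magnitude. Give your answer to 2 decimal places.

M ≈ 0.95

d = 1.78 kpc = 1780 pc
5 log₁₀(d/10 pc) = 5 log₁₀(1780) − 5 = 11.252
M = m − 5 log₁₀(d/10) = 12.2 − 11.252 = 0.948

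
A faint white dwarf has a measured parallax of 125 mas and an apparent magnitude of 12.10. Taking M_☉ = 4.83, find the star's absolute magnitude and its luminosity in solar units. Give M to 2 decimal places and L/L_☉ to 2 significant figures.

M ≈ 12.58; L/L_☉ ≈ 7.9×10^-4

d = 1/p = 1000/125 mas = 8.000 pc
M = m − 5 log₁₀ d + 5 = 12.10 − 5·0.9031 + 5 = 12.585
M − M_☉ = 12.585 − 4.83 = 7.755
L/L_☉ = 10^(−0.4 × 7.755) = 7.910×10^-4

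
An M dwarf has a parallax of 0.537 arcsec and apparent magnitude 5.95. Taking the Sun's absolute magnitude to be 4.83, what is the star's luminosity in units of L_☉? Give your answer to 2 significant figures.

L/L_☉ ≈ 0.012

d = 1/p = 1/0.537″ = 1.862 pc
M = m − 5 log₁₀ d + 5 = 5.95 − 5·0.2700 + 5 = 9.600
M − M_☉ = 9.600 − 4.83 = 4.770
L/L_☉ = 10^(−0.4 × 4.770) = 0.01236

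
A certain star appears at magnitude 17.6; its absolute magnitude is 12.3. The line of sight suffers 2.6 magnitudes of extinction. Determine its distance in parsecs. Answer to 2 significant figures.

d ≈ 35 pc

m − M = 5 log₁₀(d/10 pc) + A  ⇒  17.6 − (12.3) − 2.6 = 5 log₁₀(d/10)
2.700 = 5 log₁₀(d/10)
log₁₀ d = (m − M − A)/5 + 1 = 1.5400
d = 10^1.5400 = 34.67 pc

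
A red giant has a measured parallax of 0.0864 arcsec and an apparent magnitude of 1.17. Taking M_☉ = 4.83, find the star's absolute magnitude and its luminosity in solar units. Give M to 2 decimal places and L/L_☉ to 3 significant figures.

M ≈ 0.85; L/L_☉ ≈ 39.0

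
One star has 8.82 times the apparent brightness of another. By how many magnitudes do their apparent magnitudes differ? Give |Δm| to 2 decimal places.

|Δm| ≈ 2.36

Pogson: Δm = −2.5 log₁₀(ratio) = −2.5 log₁₀(8.82) = −2.5 × 0.9455 = -2.364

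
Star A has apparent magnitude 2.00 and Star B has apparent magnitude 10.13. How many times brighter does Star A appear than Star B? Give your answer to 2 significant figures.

1800

Magnitude difference = -8.13
Flux ratio = 10^(−0.4 Δm) = 10^(−0.4 × -8.13) = 10^3.252 = 1786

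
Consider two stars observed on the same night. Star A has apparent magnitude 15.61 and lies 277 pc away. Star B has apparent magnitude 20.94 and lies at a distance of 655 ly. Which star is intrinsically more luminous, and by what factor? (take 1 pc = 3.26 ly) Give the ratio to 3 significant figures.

Star A is more luminous, by a factor of 258.

Star A: M = m − 5 log₁₀ d + 5 = 15.61 − 5·2.4425 + 5 = 8.398
Star B: d = 655 ly / 3.26 = 200.9 pc
Star B: M = m − 5 log₁₀ d + 5 = 20.94 − 5·2.3030 + 5 = 14.425
ΔM = M_A − M_B = 8.398 − (14.425) = -6.027; smaller M is more luminous → Star A.
L ratio = 10^(0.4 |ΔM|) = 10^2.411 = 257.6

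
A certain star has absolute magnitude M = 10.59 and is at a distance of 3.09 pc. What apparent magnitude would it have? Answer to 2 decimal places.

m ≈ 8.04

m = M + 5 log₁₀ d − 5 = 10.59 + 5·0.4900 − 5 = 8.040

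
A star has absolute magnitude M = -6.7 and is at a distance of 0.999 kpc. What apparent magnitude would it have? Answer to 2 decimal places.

d = 0.999 kpc = 999.0 pc
m = M + 5 log₁₀ d − 5 = -6.7 + 5·2.9996 − 5 = 3.298

m ≈ 3.30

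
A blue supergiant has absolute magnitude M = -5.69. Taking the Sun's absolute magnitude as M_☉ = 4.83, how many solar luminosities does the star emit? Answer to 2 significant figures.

L/L_☉ ≈ 16000

M − M_☉ = -5.69 − 4.83 = -10.520
L/L_☉ = 10^(−0.4 (M − M_☉)) = 10^4.208 = 16140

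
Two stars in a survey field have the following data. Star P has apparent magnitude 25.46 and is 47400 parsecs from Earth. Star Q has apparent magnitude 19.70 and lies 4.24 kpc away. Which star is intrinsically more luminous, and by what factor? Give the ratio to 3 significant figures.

Star Q is more luminous, by a factor of 1.61.

Star P: M = m − 5 log₁₀ d + 5 = 25.46 − 5·4.6758 + 5 = 7.081
Star Q: d = 4.24 kpc = 4240 pc
Star Q: M = m − 5 log₁₀ d + 5 = 19.70 − 5·3.6274 + 5 = 6.563
ΔM = M_P − M_Q = 7.081 − (6.563) = 0.518; smaller M is more luminous → Star Q.
L ratio = 10^(0.4 |ΔM|) = 10^0.207 = 1.611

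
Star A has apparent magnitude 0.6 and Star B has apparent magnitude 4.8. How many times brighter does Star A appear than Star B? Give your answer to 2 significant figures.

48

Δm = 0.6 − (4.8) = -4.2
Flux ratio = 10^(−0.4 Δm) = 10^(−0.4 × -4.2) = 10^1.680 = 47.86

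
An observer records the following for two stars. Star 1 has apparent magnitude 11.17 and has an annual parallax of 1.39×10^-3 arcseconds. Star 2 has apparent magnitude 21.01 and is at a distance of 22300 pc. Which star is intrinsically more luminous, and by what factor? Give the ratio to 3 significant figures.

Star 1 is more luminous, by a factor of 8.98.

Star 1: d = 1/p = 1/1.39×10^-3″ = 719.4 pc
Star 1: M = m − 5 log₁₀ d + 5 = 11.17 − 5·2.8570 + 5 = 1.885
Star 2: M = m − 5 log₁₀ d + 5 = 21.01 − 5·4.3483 + 5 = 4.268
ΔM = M_1 − M_2 = 1.885 − (4.268) = -2.383; smaller M is more luminous → Star 1.
L ratio = 10^(0.4 |ΔM|) = 10^0.953 = 8.982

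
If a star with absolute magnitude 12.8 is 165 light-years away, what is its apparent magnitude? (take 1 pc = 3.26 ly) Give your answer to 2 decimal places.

d = 165 ly / 3.26 = 50.61 pc
m = M + 5 log₁₀ d − 5 = 12.8 + 5·1.7043 − 5 = 16.321

m ≈ 16.32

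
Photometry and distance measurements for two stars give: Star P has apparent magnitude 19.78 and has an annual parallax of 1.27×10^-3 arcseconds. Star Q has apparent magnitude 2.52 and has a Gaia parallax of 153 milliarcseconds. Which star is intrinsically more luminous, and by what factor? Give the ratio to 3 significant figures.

Star Q is more luminous, by a factor of 552.

Star P: d = 1/p = 1/1.27×10^-3″ = 787.4 pc
Star P: M = m − 5 log₁₀ d + 5 = 19.78 − 5·2.8962 + 5 = 10.299
Star Q: p = 153 mas = 0.153″ → d = 1/p = 6.536 pc
Star Q: M = m − 5 log₁₀ d + 5 = 2.52 − 5·0.8153 + 5 = 3.443
ΔM = M_P − M_Q = 10.299 − (3.443) = 6.856; smaller M is more luminous → Star Q.
L ratio = 10^(0.4 |ΔM|) = 10^2.742 = 552.4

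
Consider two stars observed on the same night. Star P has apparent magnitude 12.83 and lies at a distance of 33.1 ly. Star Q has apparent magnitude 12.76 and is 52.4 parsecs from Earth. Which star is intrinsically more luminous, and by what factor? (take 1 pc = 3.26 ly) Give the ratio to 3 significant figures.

Star P: d = 33.1 ly / 3.26 = 10.15 pc
Star P: M = m − 5 log₁₀ d + 5 = 12.83 − 5·1.0066 + 5 = 12.797
Star Q: M = m − 5 log₁₀ d + 5 = 12.76 − 5·1.7193 + 5 = 9.163
ΔM = M_P − M_Q = 12.797 − (9.163) = 3.634; smaller M is more luminous → Star Q.
L ratio = 10^(0.4 |ΔM|) = 10^1.453 = 28.41

Star Q is more luminous, by a factor of 28.4.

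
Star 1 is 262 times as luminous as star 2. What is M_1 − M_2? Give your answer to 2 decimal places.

Pogson: ΔM = −2.5 log₁₀(ratio) = −2.5 log₁₀(262) = −2.5 × 2.4183 = -6.046
Star 1 is brighter, so it has the smaller magnitude: the difference is negative.

M_1 − M_2 ≈ -6.05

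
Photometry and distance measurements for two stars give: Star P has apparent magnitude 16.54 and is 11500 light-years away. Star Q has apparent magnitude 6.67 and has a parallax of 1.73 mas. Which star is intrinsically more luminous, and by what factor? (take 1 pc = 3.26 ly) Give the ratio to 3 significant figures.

Star P: d = 11500 ly / 3.26 = 3528 pc
Star P: M = m − 5 log₁₀ d + 5 = 16.54 − 5·3.5475 + 5 = 3.803
Star Q: p = 1.73 mas = 1.73×10^-3″ → d = 1/p = 578.0 pc
Star Q: M = m − 5 log₁₀ d + 5 = 6.67 − 5·2.7620 + 5 = -2.140
ΔM = M_P − M_Q = 3.803 − (-2.140) = 5.942; smaller M is more luminous → Star Q.
L ratio = 10^(0.4 |ΔM|) = 10^2.377 = 238.2

Star Q is more luminous, by a factor of 238.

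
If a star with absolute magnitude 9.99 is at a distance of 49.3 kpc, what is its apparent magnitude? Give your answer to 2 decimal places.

m ≈ 28.45

d = 49.3 kpc = 49300 pc
m = M + 5 log₁₀ d − 5 = 9.99 + 5·4.6928 − 5 = 28.454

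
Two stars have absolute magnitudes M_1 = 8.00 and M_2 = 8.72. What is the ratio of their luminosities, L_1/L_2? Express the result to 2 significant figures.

ΔM = M_1 − M_2 = -0.72
L_1/L_2 = 10^(−0.4 ΔM) = 10^0.288 = 1.941

L_1/L_2 ≈ 1.9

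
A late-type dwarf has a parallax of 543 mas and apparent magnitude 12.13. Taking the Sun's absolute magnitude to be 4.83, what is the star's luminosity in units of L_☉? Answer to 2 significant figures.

L/L_☉ ≈ 4.1×10^-5

d = 1/p = 1000/543 mas = 1.842 pc
M = m − 5 log₁₀ d + 5 = 12.13 − 5·0.2652 + 5 = 15.804
M − M_☉ = 15.804 − 4.83 = 10.974
L/L_☉ = 10^(−0.4 × 10.974) = 4.078×10^-5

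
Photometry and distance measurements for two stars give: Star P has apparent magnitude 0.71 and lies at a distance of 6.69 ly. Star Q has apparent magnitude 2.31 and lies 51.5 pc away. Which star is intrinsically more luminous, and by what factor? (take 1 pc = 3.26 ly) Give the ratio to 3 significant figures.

Star P: d = 6.69 ly / 3.26 = 2.052 pc
Star P: M = m − 5 log₁₀ d + 5 = 0.71 − 5·0.3122 + 5 = 4.149
Star Q: M = m − 5 log₁₀ d + 5 = 2.31 − 5·1.7118 + 5 = -1.249
ΔM = M_P − M_Q = 4.149 − (-1.249) = 5.398; smaller M is more luminous → Star Q.
L ratio = 10^(0.4 |ΔM|) = 10^2.159 = 144.3

Star Q is more luminous, by a factor of 144.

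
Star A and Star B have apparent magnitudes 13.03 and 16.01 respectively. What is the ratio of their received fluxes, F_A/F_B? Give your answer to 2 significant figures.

Magnitude difference = -2.98
Flux ratio = 10^(−0.4 Δm) = 10^(−0.4 × -2.98) = 10^1.192 = 15.56

F_A/F_B ≈ 16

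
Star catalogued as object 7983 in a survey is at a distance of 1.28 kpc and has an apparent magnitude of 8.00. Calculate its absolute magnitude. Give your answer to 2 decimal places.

M ≈ -2.54

d = 1.28 kpc = 1280 pc
5 log₁₀(d/10 pc) = 5 log₁₀(1280) − 5 = 10.536
M = m − 5 log₁₀(d/10) = 8.00 − 10.536 = -2.536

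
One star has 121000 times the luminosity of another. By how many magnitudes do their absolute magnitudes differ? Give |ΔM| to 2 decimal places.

|ΔM| ≈ 12.71

Pogson: ΔM = −2.5 log₁₀(ratio) = −2.5 log₁₀(121000) = −2.5 × 5.0828 = -12.707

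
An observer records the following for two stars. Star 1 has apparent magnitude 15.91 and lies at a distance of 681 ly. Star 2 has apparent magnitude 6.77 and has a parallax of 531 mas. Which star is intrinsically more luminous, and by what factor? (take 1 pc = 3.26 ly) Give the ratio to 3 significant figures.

Star 1: d = 681 ly / 3.26 = 208.9 pc
Star 1: M = m − 5 log₁₀ d + 5 = 15.91 − 5·2.3199 + 5 = 9.310
Star 2: p = 531 mas = 0.531″ → d = 1/p = 1.883 pc
Star 2: M = m − 5 log₁₀ d + 5 = 6.77 − 5·0.2749 + 5 = 10.395
ΔM = M_1 − M_2 = 9.310 − (10.395) = -1.085; smaller M is more luminous → Star 1.
L ratio = 10^(0.4 |ΔM|) = 10^0.434 = 2.717

Star 1 is more luminous, by a factor of 2.72.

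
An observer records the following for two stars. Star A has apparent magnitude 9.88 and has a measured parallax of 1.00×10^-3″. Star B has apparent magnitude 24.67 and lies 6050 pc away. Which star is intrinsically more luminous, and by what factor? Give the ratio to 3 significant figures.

Star A is more luminous, by a factor of 22500.

Star A: d = 1/p = 1/1.00×10^-3″ = 1000 pc
Star A: M = m − 5 log₁₀ d + 5 = 9.88 − 5·3.0000 + 5 = -0.120
Star B: M = m − 5 log₁₀ d + 5 = 24.67 − 5·3.7818 + 5 = 10.761
ΔM = M_A − M_B = -0.120 − (10.761) = -10.881; smaller M is more luminous → Star A.
L ratio = 10^(0.4 |ΔM|) = 10^4.352 = 22520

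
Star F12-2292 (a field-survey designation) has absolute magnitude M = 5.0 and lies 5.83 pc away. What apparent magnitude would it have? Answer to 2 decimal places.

m ≈ 3.83

m = M + 5 log₁₀ d − 5 = 5.0 + 5·0.7657 − 5 = 3.828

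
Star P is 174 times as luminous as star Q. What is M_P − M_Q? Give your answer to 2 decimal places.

Pogson: ΔM = −2.5 log₁₀(ratio) = −2.5 log₁₀(174) = −2.5 × 2.2405 = -5.601
Star P is brighter, so it has the smaller magnitude: the difference is negative.

M_P − M_Q ≈ -5.60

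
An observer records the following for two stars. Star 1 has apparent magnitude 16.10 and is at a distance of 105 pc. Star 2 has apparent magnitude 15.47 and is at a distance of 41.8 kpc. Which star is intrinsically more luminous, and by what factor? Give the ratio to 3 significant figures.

Star 2 is more luminous, by a factor of 283000.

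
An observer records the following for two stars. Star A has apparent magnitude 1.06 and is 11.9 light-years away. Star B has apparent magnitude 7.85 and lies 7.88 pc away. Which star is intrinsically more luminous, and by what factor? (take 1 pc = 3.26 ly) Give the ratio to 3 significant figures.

Star A is more luminous, by a factor of 112.

Star A: d = 11.9 ly / 3.26 = 3.650 pc
Star A: M = m − 5 log₁₀ d + 5 = 1.06 − 5·0.5623 + 5 = 3.248
Star B: M = m − 5 log₁₀ d + 5 = 7.85 − 5·0.8965 + 5 = 8.367
ΔM = M_A − M_B = 3.248 − (8.367) = -5.119; smaller M is more luminous → Star A.
L ratio = 10^(0.4 |ΔM|) = 10^2.048 = 111.6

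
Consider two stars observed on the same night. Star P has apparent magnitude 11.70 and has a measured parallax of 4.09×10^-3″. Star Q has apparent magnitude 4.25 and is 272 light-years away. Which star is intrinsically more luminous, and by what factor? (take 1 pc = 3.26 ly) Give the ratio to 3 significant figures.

Star P: d = 1/p = 1/4.09×10^-3″ = 244.5 pc
Star P: M = m − 5 log₁₀ d + 5 = 11.70 − 5·2.3883 + 5 = 4.759
Star Q: d = 272 ly / 3.26 = 83.44 pc
Star Q: M = m − 5 log₁₀ d + 5 = 4.25 − 5·1.9214 + 5 = -0.357
ΔM = M_P − M_Q = 4.759 − (-0.357) = 5.115; smaller M is more luminous → Star Q.
L ratio = 10^(0.4 |ΔM|) = 10^2.046 = 111.2

Star Q is more luminous, by a factor of 111.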